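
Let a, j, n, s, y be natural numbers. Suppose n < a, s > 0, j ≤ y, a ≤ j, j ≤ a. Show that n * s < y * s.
a ≤ j and j ≤ a, thus a = j. Because n < a, n < j. Since j ≤ y, n < y. Combining with s > 0, by multiplying by a positive, n * s < y * s.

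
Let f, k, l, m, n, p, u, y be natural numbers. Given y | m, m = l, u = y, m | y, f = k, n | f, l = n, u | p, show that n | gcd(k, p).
Since f = k and n | f, n | k. y | m and m | y, therefore y = m. m = l, so y = l. u = y and u | p, therefore y | p. y = l, so l | p. Since l = n, n | p. Because n | k, n | gcd(k, p).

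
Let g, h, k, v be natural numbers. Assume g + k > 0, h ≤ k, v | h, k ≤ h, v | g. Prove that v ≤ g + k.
h ≤ k and k ≤ h, hence h = k. Because v | h, v | k. Since v | g, v | g + k. g + k > 0, so v ≤ g + k.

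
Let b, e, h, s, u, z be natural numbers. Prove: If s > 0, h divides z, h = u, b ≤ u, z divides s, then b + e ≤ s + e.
Because h divides z and z divides s, h divides s. h = u, so u divides s. s > 0, so u ≤ s. Since b ≤ u, b ≤ s. Then b + e ≤ s + e.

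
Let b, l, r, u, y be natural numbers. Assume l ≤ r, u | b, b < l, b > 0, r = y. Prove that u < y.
u | b and b > 0, so u ≤ b. From r = y and l ≤ r, l ≤ y. Since b < l, b < y. u ≤ b, so u < y.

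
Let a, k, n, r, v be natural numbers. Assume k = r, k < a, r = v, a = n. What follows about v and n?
v < n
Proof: k = r and r = v, thus k = v. a = n and k < a, so k < n. Since k = v, v < n.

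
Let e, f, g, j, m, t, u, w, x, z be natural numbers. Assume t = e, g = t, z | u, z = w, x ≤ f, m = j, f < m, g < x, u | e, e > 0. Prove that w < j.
z | u and u | e, thus z | e. Since z = w, w | e. Since e > 0, w ≤ e. From g = t and t = e, g = e. Since g < x, e < x. From x ≤ f, e < f. Since w ≤ e, w < f. m = j and f < m, hence f < j. w < f, so w < j.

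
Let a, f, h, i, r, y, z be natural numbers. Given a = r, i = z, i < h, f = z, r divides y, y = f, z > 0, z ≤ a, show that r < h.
a = r and z ≤ a, thus z ≤ r. y = f and f = z, hence y = z. r divides y, so r divides z. Since z > 0, r ≤ z. Since z ≤ r, z = r. From i = z, i = r. Since i < h, r < h.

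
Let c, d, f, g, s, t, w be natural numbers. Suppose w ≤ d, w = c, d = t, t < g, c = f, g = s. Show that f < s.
Because w = c and c = f, w = f. d = t and w ≤ d, thus w ≤ t. Because g = s and t < g, t < s. Since w ≤ t, w < s. w = f, so f < s.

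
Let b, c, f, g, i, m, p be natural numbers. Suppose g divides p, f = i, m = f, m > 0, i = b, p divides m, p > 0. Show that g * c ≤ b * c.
g divides p and p > 0, hence g ≤ p. m = f and f = i, so m = i. i = b, so m = b. Since p divides m and m > 0, p ≤ m. m = b, so p ≤ b. Since g ≤ p, g ≤ b. By multiplying by a non-negative, g * c ≤ b * c.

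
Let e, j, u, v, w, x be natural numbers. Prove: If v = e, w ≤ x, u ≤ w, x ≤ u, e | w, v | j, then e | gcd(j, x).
Because v = e and v | j, e | j. x ≤ u and u ≤ w, hence x ≤ w. Since w ≤ x, w = x. From e | w, e | x. e | j, so e | gcd(j, x).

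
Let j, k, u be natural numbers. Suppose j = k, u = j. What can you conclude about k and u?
k = u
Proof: From u = j and j = k, u = k. Then k = u.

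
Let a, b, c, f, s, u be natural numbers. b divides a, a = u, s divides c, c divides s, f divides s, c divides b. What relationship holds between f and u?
f divides u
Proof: c divides s and s divides c, so c = s. c divides b and b divides a, therefore c divides a. a = u, so c divides u. Since c = s, s divides u. Since f divides s, f divides u.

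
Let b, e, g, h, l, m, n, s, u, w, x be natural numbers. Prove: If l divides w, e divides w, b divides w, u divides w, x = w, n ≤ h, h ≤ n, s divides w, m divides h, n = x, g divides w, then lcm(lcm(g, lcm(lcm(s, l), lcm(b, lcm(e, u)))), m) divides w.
s divides w and l divides w, hence lcm(s, l) divides w. e divides w and u divides w, therefore lcm(e, u) divides w. Since b divides w, lcm(b, lcm(e, u)) divides w. Since lcm(s, l) divides w, lcm(lcm(s, l), lcm(b, lcm(e, u))) divides w. g divides w, so lcm(g, lcm(lcm(s, l), lcm(b, lcm(e, u)))) divides w. h ≤ n and n ≤ h, so h = n. n = x, so h = x. Since x = w, h = w. Since m divides h, m divides w. lcm(g, lcm(lcm(s, l), lcm(b, lcm(e, u)))) divides w, so lcm(lcm(g, lcm(lcm(s, l), lcm(b, lcm(e, u)))), m) divides w.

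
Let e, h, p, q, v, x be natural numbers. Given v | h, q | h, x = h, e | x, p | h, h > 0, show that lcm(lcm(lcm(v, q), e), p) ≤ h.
v | h and q | h, thus lcm(v, q) | h. x = h and e | x, therefore e | h. lcm(v, q) | h, so lcm(lcm(v, q), e) | h. Since p | h, lcm(lcm(lcm(v, q), e), p) | h. Since h > 0, lcm(lcm(lcm(v, q), e), p) ≤ h.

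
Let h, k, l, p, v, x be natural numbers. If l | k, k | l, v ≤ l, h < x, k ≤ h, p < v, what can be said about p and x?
p < x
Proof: p < v and v ≤ l, therefore p < l. k | l and l | k, so k = l. Because k ≤ h and h < x, k < x. k = l, so l < x. p < l, so p < x.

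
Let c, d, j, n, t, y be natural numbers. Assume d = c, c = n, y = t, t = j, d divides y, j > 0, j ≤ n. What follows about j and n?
j = n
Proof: d = c and c = n, thus d = n. y = t and t = j, so y = j. Since d divides y, d divides j. Since d = n, n divides j. j > 0, so n ≤ j. j ≤ n, so n = j. Then j = n.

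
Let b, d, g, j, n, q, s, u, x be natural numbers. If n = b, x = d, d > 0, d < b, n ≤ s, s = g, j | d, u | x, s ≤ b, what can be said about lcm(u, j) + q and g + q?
lcm(u, j) + q < g + q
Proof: x = d and u | x, thus u | d. Because j | d, lcm(u, j) | d. From d > 0, lcm(u, j) ≤ d. n = b and n ≤ s, so b ≤ s. Because s ≤ b, b = s. s = g, so b = g. Because d < b, d < g. Since lcm(u, j) ≤ d, lcm(u, j) < g. Then lcm(u, j) + q < g + q.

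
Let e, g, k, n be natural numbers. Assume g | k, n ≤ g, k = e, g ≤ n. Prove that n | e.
Because g ≤ n and n ≤ g, g = n. g | k, so n | k. k = e, so n | e.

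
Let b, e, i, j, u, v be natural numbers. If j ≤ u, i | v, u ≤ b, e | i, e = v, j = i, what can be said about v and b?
v ≤ b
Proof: e = v and e | i, so v | i. i | v, so i = v. Since j = i, j = v. From j ≤ u and u ≤ b, j ≤ b. Since j = v, v ≤ b.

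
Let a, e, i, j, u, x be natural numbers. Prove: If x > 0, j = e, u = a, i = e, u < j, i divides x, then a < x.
j = e and u < j, so u < e. i divides x and x > 0, so i ≤ x. Since i = e, e ≤ x. u < e, so u < x. Since u = a, a < x.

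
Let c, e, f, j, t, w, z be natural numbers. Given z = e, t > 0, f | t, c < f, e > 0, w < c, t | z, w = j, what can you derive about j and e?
j < e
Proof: w = j and w < c, thus j < c. Because f | t and t > 0, f ≤ t. c < f, so c < t. Because j < c, j < t. Because z = e and t | z, t | e. From e > 0, t ≤ e. j < t, so j < e.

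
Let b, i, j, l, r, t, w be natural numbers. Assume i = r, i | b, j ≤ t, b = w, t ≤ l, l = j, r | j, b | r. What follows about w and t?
w | t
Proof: From i = r and i | b, r | b. b | r, so r = b. b = w, so r = w. l = j and t ≤ l, therefore t ≤ j. j ≤ t, so j = t. Since r | j, r | t. From r = w, w | t.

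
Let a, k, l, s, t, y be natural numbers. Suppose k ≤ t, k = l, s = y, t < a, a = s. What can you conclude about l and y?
l < y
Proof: a = s and s = y, therefore a = y. k ≤ t and t < a, so k < a. Since k = l, l < a. a = y, so l < y.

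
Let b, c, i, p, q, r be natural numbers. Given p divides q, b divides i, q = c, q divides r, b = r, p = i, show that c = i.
From p = i and p divides q, i divides q. b = r and b divides i, therefore r divides i. Since q divides r, q divides i. Since i divides q, i = q. q = c, so i = c. Then c = i.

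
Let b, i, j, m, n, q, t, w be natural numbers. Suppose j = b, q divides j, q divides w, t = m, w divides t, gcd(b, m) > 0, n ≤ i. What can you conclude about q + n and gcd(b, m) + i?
q + n ≤ gcd(b, m) + i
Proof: j = b and q divides j, thus q divides b. t = m and w divides t, hence w divides m. Since q divides w, q divides m. q divides b, so q divides gcd(b, m). gcd(b, m) > 0, so q ≤ gcd(b, m). Since n ≤ i, q + n ≤ gcd(b, m) + i.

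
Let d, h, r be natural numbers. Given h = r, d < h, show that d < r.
h = r and d < h. By substitution, d < r.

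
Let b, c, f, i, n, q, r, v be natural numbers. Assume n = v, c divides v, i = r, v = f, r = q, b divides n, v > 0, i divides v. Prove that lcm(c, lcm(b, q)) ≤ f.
Because n = v and b divides n, b divides v. i = r and i divides v, therefore r divides v. From r = q, q divides v. b divides v, so lcm(b, q) divides v. c divides v, so lcm(c, lcm(b, q)) divides v. Because v > 0, lcm(c, lcm(b, q)) ≤ v. v = f, so lcm(c, lcm(b, q)) ≤ f.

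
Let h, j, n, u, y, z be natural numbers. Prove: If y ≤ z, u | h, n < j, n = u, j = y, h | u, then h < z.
u | h and h | u, so u = h. Since n = u, n = h. Because j = y and n < j, n < y. y ≤ z, so n < z. Since n = h, h < z.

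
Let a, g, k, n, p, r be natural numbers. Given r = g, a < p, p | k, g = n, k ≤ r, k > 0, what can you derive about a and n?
a < n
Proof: r = g and g = n, so r = n. Because p | k and k > 0, p ≤ k. Since a < p, a < k. Since k ≤ r, a < r. Since r = n, a < n.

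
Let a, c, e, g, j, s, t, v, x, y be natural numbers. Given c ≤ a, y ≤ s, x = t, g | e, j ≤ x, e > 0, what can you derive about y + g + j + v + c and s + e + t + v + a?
y + g + j + v + c ≤ s + e + t + v + a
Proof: g | e and e > 0, so g ≤ e. From y ≤ s, y + g ≤ s + e. x = t and j ≤ x, so j ≤ t. Then j + v ≤ t + v. Since c ≤ a, j + v + c ≤ t + v + a. y + g ≤ s + e, so y + g + j + v + c ≤ s + e + t + v + a.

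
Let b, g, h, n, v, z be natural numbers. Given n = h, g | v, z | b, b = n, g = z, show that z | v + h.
g = z and g | v, thus z | v. From b = n and z | b, z | n. n = h, so z | h. Since z | v, z | v + h.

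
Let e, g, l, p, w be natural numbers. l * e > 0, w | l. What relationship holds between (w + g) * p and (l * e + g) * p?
(w + g) * p ≤ (l * e + g) * p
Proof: w | l, therefore w | l * e. l * e > 0, so w ≤ l * e. Then w + g ≤ l * e + g. Then (w + g) * p ≤ (l * e + g) * p.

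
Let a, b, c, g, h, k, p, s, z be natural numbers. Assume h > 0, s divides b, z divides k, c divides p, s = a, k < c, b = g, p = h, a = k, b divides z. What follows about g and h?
g < h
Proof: s = a and a = k, so s = k. s divides b, so k divides b. b divides z and z divides k, so b divides k. k divides b, so k = b. b = g, so k = g. From k < c, g < c. p = h and c divides p, thus c divides h. h > 0, so c ≤ h. g < c, so g < h.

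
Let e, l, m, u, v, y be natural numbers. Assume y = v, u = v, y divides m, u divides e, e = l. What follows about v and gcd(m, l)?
v divides gcd(m, l)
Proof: y = v and y divides m, hence v divides m. e = l and u divides e, therefore u divides l. u = v, so v divides l. Since v divides m, v divides gcd(m, l).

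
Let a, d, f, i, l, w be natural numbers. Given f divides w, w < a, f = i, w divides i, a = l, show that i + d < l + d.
From f = i and f divides w, i divides w. From w divides i, w = i. Since w < a, i < a. Because a = l, i < l. Then i + d < l + d.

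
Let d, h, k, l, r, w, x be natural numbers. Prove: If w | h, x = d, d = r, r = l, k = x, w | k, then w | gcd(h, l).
Since x = d and d = r, x = r. r = l, so x = l. k = x and w | k, hence w | x. x = l, so w | l. w | h, so w | gcd(h, l).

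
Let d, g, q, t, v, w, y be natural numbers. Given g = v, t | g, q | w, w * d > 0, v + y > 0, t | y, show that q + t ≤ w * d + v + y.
q | w, thus q | w * d. w * d > 0, so q ≤ w * d. g = v and t | g, thus t | v. t | y, so t | v + y. v + y > 0, so t ≤ v + y. q ≤ w * d, so q + t ≤ w * d + v + y.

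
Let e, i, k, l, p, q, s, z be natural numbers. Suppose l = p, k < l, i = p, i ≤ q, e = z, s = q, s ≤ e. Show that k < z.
l = p and k < l, so k < p. i = p and i ≤ q, so p ≤ q. s = q and s ≤ e, thus q ≤ e. Since e = z, q ≤ z. p ≤ q, so p ≤ z. Since k < p, k < z.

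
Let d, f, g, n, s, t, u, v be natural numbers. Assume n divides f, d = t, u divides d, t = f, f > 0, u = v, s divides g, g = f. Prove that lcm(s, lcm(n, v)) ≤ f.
g = f and s divides g, therefore s divides f. d = t and t = f, therefore d = f. From u divides d, u divides f. u = v, so v divides f. Since n divides f, lcm(n, v) divides f. Because s divides f, lcm(s, lcm(n, v)) divides f. f > 0, so lcm(s, lcm(n, v)) ≤ f.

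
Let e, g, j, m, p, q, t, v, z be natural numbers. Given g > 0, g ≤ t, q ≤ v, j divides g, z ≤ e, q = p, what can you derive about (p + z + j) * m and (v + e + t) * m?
(p + z + j) * m ≤ (v + e + t) * m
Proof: q = p and q ≤ v, hence p ≤ v. j divides g and g > 0, hence j ≤ g. From g ≤ t, j ≤ t. z ≤ e, so z + j ≤ e + t. p ≤ v, so p + z + j ≤ v + e + t. By multiplying by a non-negative, (p + z + j) * m ≤ (v + e + t) * m.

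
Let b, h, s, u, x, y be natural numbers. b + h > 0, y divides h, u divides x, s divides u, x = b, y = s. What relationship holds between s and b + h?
s ≤ b + h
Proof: From x = b and u divides x, u divides b. s divides u, so s divides b. Since y = s and y divides h, s divides h. s divides b, so s divides b + h. b + h > 0, so s ≤ b + h.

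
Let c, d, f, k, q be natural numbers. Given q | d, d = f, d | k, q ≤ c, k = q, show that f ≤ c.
k = q and d | k, thus d | q. Since q | d, q = d. q ≤ c, so d ≤ c. Since d = f, f ≤ c.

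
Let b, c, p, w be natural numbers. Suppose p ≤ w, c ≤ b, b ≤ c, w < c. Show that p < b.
c ≤ b and b ≤ c, so c = b. p ≤ w and w < c, therefore p < c. c = b, so p < b.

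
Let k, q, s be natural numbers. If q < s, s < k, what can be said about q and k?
q < k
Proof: From q < s and s < k, by transitivity, q < k.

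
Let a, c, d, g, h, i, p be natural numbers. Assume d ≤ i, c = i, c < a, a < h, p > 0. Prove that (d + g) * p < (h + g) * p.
Because c < a and a < h, c < h. c = i, so i < h. d ≤ i, so d < h. Then d + g < h + g. Since p > 0, by multiplying by a positive, (d + g) * p < (h + g) * p.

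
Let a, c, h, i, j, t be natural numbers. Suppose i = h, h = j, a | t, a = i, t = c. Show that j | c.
From a = i and i = h, a = h. a | t, so h | t. Since t = c, h | c. Since h = j, j | c.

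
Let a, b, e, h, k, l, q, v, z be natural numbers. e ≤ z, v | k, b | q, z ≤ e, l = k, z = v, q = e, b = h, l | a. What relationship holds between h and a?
h | a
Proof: e ≤ z and z ≤ e, therefore e = z. Since z = v, e = v. q = e and b | q, thus b | e. e = v, so b | v. Since v | k, b | k. b = h, so h | k. l = k and l | a, thus k | a. h | k, so h | a.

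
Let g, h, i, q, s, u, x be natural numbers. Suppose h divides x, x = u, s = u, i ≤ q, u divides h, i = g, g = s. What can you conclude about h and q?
h ≤ q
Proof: From x = u and h divides x, h divides u. Since u divides h, u = h. i = g and g = s, thus i = s. s = u, so i = u. i ≤ q, so u ≤ q. u = h, so h ≤ q.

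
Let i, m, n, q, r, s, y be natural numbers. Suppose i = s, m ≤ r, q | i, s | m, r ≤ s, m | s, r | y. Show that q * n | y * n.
i = s and q | i, hence q | s. Since m | s and s | m, m = s. m ≤ r, so s ≤ r. r ≤ s, so r = s. Since r | y, s | y. From q | s, q | y. Then q * n | y * n.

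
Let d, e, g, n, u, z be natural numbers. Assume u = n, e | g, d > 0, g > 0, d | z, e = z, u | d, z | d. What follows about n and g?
n ≤ g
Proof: u | d and d > 0, therefore u ≤ d. From z | d and d | z, z = d. e = z and e | g, so z | g. g > 0, so z ≤ g. Because z = d, d ≤ g. Because u ≤ d, u ≤ g. u = n, so n ≤ g.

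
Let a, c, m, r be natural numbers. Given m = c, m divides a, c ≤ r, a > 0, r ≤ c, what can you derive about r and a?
r ≤ a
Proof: c ≤ r and r ≤ c, so c = r. Because m = c and m divides a, c divides a. a > 0, so c ≤ a. Since c = r, r ≤ a.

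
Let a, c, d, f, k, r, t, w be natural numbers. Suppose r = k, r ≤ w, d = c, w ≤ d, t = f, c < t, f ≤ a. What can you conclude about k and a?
k < a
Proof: From r = k and r ≤ w, k ≤ w. d = c and w ≤ d, so w ≤ c. t = f and c < t, hence c < f. w ≤ c, so w < f. k ≤ w, so k < f. f ≤ a, so k < a.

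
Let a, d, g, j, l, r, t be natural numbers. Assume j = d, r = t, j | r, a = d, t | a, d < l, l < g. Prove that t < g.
r = t and j | r, therefore j | t. Since j = d, d | t. Since a = d and t | a, t | d. Because d | t, d = t. From d < l and l < g, d < g. d = t, so t < g.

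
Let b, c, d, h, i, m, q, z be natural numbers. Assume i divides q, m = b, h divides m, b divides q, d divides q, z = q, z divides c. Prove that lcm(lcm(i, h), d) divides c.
From m = b and h divides m, h divides b. b divides q, so h divides q. i divides q, so lcm(i, h) divides q. d divides q, so lcm(lcm(i, h), d) divides q. z = q and z divides c, so q divides c. lcm(lcm(i, h), d) divides q, so lcm(lcm(i, h), d) divides c.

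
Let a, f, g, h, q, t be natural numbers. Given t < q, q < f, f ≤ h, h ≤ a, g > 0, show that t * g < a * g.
t < q and q < f, so t < f. Because f ≤ h and h ≤ a, f ≤ a. t < f, so t < a. Since g > 0, by multiplying by a positive, t * g < a * g.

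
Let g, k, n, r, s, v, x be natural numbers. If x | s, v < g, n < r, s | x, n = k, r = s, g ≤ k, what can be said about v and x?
v < x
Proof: Because s | x and x | s, s = x. r = s, so r = x. Because v < g and g ≤ k, v < k. n = k and n < r, so k < r. Since v < k, v < r. Since r = x, v < x.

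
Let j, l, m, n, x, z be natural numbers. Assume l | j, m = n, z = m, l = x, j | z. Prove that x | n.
From z = m and j | z, j | m. Because m = n, j | n. l | j, so l | n. l = x, so x | n.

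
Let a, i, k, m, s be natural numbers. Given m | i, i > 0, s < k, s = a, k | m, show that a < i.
s = a and s < k, so a < k. Since k | m and m | i, k | i. Since i > 0, k ≤ i. a < k, so a < i.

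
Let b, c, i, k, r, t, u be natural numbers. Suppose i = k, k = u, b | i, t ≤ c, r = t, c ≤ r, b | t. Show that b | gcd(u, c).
i = k and k = u, therefore i = u. Since b | i, b | u. r = t and c ≤ r, thus c ≤ t. Since t ≤ c, t = c. Since b | t, b | c. Since b | u, b | gcd(u, c).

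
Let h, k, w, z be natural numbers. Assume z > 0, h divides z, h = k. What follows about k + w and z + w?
k + w ≤ z + w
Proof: h divides z and z > 0, hence h ≤ z. h = k, so k ≤ z. Then k + w ≤ z + w.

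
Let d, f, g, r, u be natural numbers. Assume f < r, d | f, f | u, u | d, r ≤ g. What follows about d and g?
d < g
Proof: Since f | u and u | d, f | d. Since d | f, f = d. Because f < r and r ≤ g, f < g. Since f = d, d < g.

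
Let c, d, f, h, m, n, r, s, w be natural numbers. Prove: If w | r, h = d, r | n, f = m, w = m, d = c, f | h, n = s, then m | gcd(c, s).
h = d and d = c, thus h = c. f | h, so f | c. Since f = m, m | c. n = s and r | n, so r | s. Since w | r, w | s. Since w = m, m | s. Since m | c, m | gcd(c, s).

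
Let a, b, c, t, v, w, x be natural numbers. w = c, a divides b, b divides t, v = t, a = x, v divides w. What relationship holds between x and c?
x divides c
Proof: a = x and a divides b, hence x divides b. v = t and v divides w, so t divides w. Since b divides t, b divides w. Since w = c, b divides c. Since x divides b, x divides c.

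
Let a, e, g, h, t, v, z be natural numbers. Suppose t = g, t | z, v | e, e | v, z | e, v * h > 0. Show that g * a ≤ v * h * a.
e | v and v | e, so e = v. Because t = g and t | z, g | z. z | e, so g | e. From e = v, g | v. Then g | v * h. v * h > 0, so g ≤ v * h. Then g * a ≤ v * h * a.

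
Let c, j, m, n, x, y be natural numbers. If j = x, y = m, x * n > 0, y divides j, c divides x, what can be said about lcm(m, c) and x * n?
lcm(m, c) ≤ x * n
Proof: From j = x and y divides j, y divides x. Since y = m, m divides x. From c divides x, lcm(m, c) divides x. Then lcm(m, c) divides x * n. Since x * n > 0, lcm(m, c) ≤ x * n.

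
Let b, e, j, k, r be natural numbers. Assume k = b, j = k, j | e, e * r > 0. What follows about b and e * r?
b ≤ e * r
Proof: From j = k and j | e, k | e. From k = b, b | e. Then b | e * r. Since e * r > 0, b ≤ e * r.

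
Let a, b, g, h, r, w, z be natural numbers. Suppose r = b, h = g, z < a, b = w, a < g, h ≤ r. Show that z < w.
z < a and a < g, so z < g. r = b and b = w, thus r = w. h ≤ r, so h ≤ w. Because h = g, g ≤ w. Since z < g, z < w.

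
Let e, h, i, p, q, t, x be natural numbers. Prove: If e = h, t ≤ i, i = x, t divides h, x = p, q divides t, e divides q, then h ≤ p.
Because e = h and e divides q, h divides q. Since q divides t, h divides t. t divides h, so t = h. Because i = x and x = p, i = p. t ≤ i, so t ≤ p. t = h, so h ≤ p.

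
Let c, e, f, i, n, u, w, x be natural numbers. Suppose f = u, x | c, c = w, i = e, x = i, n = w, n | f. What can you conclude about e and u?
e | u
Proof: Since x = i and i = e, x = e. Since c = w and x | c, x | w. Since x = e, e | w. f = u and n | f, hence n | u. Since n = w, w | u. e | w, so e | u.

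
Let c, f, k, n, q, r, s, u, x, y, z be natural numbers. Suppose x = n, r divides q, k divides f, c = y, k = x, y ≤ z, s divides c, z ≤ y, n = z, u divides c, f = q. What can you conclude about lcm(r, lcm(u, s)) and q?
lcm(r, lcm(u, s)) divides q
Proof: y ≤ z and z ≤ y, therefore y = z. Since c = y, c = z. u divides c and s divides c, thus lcm(u, s) divides c. c = z, so lcm(u, s) divides z. x = n and n = z, therefore x = z. k = x and k divides f, thus x divides f. Since f = q, x divides q. x = z, so z divides q. Since lcm(u, s) divides z, lcm(u, s) divides q. From r divides q, lcm(r, lcm(u, s)) divides q.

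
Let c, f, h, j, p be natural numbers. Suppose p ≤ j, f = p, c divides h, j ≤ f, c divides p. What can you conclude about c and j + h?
c divides j + h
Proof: f = p and j ≤ f, so j ≤ p. Because p ≤ j, p = j. c divides p, so c divides j. c divides h, so c divides j + h.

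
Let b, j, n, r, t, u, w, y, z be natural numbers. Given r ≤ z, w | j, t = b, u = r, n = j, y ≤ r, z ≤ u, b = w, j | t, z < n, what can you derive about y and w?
y < w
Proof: From t = b and b = w, t = w. j | t, so j | w. From w | j, j = w. From u = r and z ≤ u, z ≤ r. Since r ≤ z, z = r. n = j and z < n, thus z < j. Since z = r, r < j. j = w, so r < w. y ≤ r, so y < w.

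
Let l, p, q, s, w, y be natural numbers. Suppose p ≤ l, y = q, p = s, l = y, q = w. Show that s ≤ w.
y = q and q = w, therefore y = w. p = s and p ≤ l, thus s ≤ l. Since l = y, s ≤ y. y = w, so s ≤ w.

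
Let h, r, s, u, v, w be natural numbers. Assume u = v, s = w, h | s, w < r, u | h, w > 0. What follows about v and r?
v < r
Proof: From u | h and h | s, u | s. s = w, so u | w. Since u = v, v | w. Because w > 0, v ≤ w. w < r, so v < r.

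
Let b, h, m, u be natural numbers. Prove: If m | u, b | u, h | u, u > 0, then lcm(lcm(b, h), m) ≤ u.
b | u and h | u, therefore lcm(b, h) | u. Since m | u, lcm(lcm(b, h), m) | u. Since u > 0, lcm(lcm(b, h), m) ≤ u.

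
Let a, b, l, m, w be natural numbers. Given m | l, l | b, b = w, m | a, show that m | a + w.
m | l and l | b, so m | b. b = w, so m | w. m | a, so m | a + w.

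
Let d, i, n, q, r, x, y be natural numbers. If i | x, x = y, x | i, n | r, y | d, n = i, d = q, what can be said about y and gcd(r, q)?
y | gcd(r, q)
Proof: i | x and x | i, thus i = x. Because n = i, n = x. n | r, so x | r. x = y, so y | r. Because d = q and y | d, y | q. Since y | r, y | gcd(r, q).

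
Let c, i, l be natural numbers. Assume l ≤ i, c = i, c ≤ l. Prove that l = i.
From c = i and c ≤ l, i ≤ l. Since l ≤ i, l = i.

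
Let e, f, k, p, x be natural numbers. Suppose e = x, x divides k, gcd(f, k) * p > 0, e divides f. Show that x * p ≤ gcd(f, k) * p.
e = x and e divides f, therefore x divides f. x divides k, so x divides gcd(f, k). Then x * p divides gcd(f, k) * p. gcd(f, k) * p > 0, so x * p ≤ gcd(f, k) * p.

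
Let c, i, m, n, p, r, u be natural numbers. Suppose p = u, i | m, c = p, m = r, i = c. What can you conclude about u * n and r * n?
u * n | r * n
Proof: i = c and c = p, hence i = p. Since p = u, i = u. m = r and i | m, hence i | r. Because i = u, u | r. Then u * n | r * n.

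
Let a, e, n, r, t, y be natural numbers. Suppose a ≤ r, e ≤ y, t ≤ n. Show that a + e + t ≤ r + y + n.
e ≤ y and t ≤ n, thus e + t ≤ y + n. a ≤ r, so a + e + t ≤ r + y + n.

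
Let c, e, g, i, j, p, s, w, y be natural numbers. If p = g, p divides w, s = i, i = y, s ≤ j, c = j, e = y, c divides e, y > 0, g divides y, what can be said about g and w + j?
g divides w + j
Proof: p = g and p divides w, so g divides w. s = i and i = y, thus s = y. Since s ≤ j, y ≤ j. Because e = y and c divides e, c divides y. Since c = j, j divides y. Since y > 0, j ≤ y. y ≤ j, so y = j. From g divides y, g divides j. g divides w, so g divides w + j.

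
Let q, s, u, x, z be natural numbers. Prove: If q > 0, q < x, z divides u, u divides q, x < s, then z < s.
z divides u and u divides q, hence z divides q. Since q > 0, z ≤ q. Because q < x and x < s, q < s. z ≤ q, so z < s.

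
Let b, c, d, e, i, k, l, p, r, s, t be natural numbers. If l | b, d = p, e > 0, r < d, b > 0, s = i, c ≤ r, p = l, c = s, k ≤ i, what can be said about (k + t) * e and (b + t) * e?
(k + t) * e < (b + t) * e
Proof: From d = p and p = l, d = l. c = s and s = i, thus c = i. c ≤ r and r < d, so c < d. c = i, so i < d. Since d = l, i < l. k ≤ i, so k < l. From l | b and b > 0, l ≤ b. Since k < l, k < b. Then k + t < b + t. e > 0, so (k + t) * e < (b + t) * e.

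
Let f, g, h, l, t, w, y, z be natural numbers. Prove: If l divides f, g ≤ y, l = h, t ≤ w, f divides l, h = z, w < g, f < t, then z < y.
From f divides l and l divides f, f = l. Since l = h, f = h. h = z, so f = z. t ≤ w and w < g, hence t < g. f < t, so f < g. g ≤ y, so f < y. Since f = z, z < y.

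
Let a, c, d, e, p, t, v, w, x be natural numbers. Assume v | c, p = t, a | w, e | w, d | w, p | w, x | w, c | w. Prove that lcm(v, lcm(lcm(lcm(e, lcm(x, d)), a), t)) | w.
v | c and c | w, therefore v | w. From x | w and d | w, lcm(x, d) | w. e | w, so lcm(e, lcm(x, d)) | w. a | w, so lcm(lcm(e, lcm(x, d)), a) | w. From p = t and p | w, t | w. Since lcm(lcm(e, lcm(x, d)), a) | w, lcm(lcm(lcm(e, lcm(x, d)), a), t) | w. Since v | w, lcm(v, lcm(lcm(lcm(e, lcm(x, d)), a), t)) | w.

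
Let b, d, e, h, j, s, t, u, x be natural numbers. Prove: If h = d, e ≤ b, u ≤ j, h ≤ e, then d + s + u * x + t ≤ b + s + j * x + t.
Because h ≤ e and e ≤ b, h ≤ b. Because h = d, d ≤ b. Then d + s ≤ b + s. u ≤ j, so u * x ≤ j * x. Then u * x + t ≤ j * x + t. Since d + s ≤ b + s, d + s + u * x + t ≤ b + s + j * x + t.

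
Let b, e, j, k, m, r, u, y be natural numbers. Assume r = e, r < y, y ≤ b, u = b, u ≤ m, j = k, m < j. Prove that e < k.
Because u = b and u ≤ m, b ≤ m. j = k and m < j, thus m < k. Since b ≤ m, b < k. Since y ≤ b, y < k. r < y, so r < k. Since r = e, e < k.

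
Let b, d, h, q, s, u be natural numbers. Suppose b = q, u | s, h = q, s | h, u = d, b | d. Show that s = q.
h = q and s | h, so s | q. Because u = d and u | s, d | s. Since b | d, b | s. Since b = q, q | s. s | q, so s = q.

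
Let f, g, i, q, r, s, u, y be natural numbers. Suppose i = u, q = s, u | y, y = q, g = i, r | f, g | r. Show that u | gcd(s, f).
y = q and u | y, therefore u | q. Since q = s, u | s. g = i and i = u, so g = u. Since g | r, u | r. r | f, so u | f. From u | s, u | gcd(s, f).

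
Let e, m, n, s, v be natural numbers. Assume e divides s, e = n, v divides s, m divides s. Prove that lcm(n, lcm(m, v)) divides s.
e = n and e divides s, therefore n divides s. Since m divides s and v divides s, lcm(m, v) divides s. Since n divides s, lcm(n, lcm(m, v)) divides s.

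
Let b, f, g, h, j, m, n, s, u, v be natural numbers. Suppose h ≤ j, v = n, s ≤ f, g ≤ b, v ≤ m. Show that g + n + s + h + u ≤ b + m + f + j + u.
v = n and v ≤ m, so n ≤ m. s ≤ f and h ≤ j, hence s + h ≤ f + j. n ≤ m, so n + s + h ≤ m + f + j. Then n + s + h + u ≤ m + f + j + u. Since g ≤ b, g + n + s + h + u ≤ b + m + f + j + u.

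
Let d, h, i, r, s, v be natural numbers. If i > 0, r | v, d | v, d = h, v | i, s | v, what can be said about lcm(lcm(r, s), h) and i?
lcm(lcm(r, s), h) ≤ i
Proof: r | v and s | v, therefore lcm(r, s) | v. Since d = h and d | v, h | v. Since lcm(r, s) | v, lcm(lcm(r, s), h) | v. Because v | i, lcm(lcm(r, s), h) | i. Since i > 0, lcm(lcm(r, s), h) ≤ i.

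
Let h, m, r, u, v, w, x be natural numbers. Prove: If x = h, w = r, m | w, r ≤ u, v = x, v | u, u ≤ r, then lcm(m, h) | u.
Since r ≤ u and u ≤ r, r = u. From w = r, w = u. m | w, so m | u. From v = x and v | u, x | u. Since x = h, h | u. Since m | u, lcm(m, h) | u.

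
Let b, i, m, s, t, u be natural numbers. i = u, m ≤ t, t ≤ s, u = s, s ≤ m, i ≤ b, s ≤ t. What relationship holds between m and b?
m ≤ b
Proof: t ≤ s and s ≤ t, therefore t = s. From m ≤ t, m ≤ s. Since s ≤ m, s = m. u = s, so u = m. Since i = u and i ≤ b, u ≤ b. Since u = m, m ≤ b.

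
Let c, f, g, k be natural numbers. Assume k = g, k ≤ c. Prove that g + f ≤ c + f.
Because k = g and k ≤ c, g ≤ c. Then g + f ≤ c + f.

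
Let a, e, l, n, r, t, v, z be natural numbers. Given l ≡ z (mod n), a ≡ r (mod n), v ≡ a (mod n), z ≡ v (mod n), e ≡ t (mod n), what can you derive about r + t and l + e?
r + t ≡ l + e (mod n)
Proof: l ≡ z (mod n) and z ≡ v (mod n), thus l ≡ v (mod n). Since v ≡ a (mod n), l ≡ a (mod n). Since a ≡ r (mod n), l ≡ r (mod n). Using e ≡ t (mod n), by adding congruences, l + e ≡ r + t (mod n). Then r + t ≡ l + e (mod n).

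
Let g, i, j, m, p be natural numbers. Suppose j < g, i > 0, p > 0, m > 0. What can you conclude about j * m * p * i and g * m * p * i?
j * m * p * i < g * m * p * i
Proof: From j < g and m > 0, by multiplying by a positive, j * m < g * m. Since p > 0, by multiplying by a positive, j * m * p < g * m * p. From i > 0, by multiplying by a positive, j * m * p * i < g * m * p * i.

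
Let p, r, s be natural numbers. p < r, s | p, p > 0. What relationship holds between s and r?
s < r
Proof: s | p and p > 0, hence s ≤ p. p < r, so s < r.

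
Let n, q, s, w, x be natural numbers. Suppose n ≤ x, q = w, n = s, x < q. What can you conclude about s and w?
s < w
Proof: Because n ≤ x and x < q, n < q. q = w, so n < w. Since n = s, s < w.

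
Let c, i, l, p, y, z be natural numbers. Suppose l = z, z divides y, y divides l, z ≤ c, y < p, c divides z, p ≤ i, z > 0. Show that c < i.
l = z and y divides l, so y divides z. Because z divides y, y = z. From c divides z and z > 0, c ≤ z. z ≤ c, so z = c. y = z, so y = c. y < p and p ≤ i, hence y < i. Since y = c, c < i.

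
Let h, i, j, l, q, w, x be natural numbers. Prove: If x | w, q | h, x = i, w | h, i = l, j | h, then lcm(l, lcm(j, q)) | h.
Because x = i and i = l, x = l. Since x | w, l | w. w | h, so l | h. j | h and q | h, so lcm(j, q) | h. l | h, so lcm(l, lcm(j, q)) | h.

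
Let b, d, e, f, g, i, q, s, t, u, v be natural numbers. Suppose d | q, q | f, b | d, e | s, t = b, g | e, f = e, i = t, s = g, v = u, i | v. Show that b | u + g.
Since i = t and i | v, t | v. t = b, so b | v. Since v = u, b | u. From s = g and e | s, e | g. Since g | e, e = g. f = e, so f = g. b | d and d | q, so b | q. Since q | f, b | f. f = g, so b | g. b | u, so b | u + g.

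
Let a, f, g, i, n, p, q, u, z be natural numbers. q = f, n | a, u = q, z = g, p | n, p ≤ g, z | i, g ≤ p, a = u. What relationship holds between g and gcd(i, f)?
g | gcd(i, f)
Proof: z = g and z | i, therefore g | i. a = u and u = q, therefore a = q. Because p ≤ g and g ≤ p, p = g. Since p | n, g | n. n | a, so g | a. a = q, so g | q. q = f, so g | f. g | i, so g | gcd(i, f).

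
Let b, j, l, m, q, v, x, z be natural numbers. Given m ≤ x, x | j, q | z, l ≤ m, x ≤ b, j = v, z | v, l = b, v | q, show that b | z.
l ≤ m and m ≤ x, hence l ≤ x. l = b, so b ≤ x. Because x ≤ b, x = b. Because v | q and q | z, v | z. z | v, so v = z. j = v, so j = z. x | j, so x | z. Since x = b, b | z.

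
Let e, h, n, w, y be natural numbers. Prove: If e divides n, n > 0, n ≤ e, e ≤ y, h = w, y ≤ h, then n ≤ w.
From e divides n and n > 0, e ≤ n. n ≤ e, so e = n. e ≤ y, so n ≤ y. h = w and y ≤ h, so y ≤ w. Since n ≤ y, n ≤ w.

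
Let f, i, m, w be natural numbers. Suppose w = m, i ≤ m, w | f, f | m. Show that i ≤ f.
w = m and w | f, hence m | f. Because f | m, m = f. Since i ≤ m, i ≤ f.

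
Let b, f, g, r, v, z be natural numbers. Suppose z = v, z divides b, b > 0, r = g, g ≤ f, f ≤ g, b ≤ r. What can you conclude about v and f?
v ≤ f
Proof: z = v and z divides b, thus v divides b. Since b > 0, v ≤ b. g ≤ f and f ≤ g, therefore g = f. r = g, so r = f. b ≤ r, so b ≤ f. Since v ≤ b, v ≤ f.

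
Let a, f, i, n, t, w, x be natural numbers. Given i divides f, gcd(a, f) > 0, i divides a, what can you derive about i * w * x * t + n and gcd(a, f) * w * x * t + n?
i * w * x * t + n ≤ gcd(a, f) * w * x * t + n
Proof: i divides a and i divides f, thus i divides gcd(a, f). gcd(a, f) > 0, so i ≤ gcd(a, f). By multiplying by a non-negative, i * w ≤ gcd(a, f) * w. By multiplying by a non-negative, i * w * x ≤ gcd(a, f) * w * x. By multiplying by a non-negative, i * w * x * t ≤ gcd(a, f) * w * x * t. Then i * w * x * t + n ≤ gcd(a, f) * w * x * t + n.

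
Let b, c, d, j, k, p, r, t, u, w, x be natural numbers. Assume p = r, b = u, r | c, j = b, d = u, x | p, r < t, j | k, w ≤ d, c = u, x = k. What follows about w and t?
w < t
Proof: d = u and w ≤ d, thus w ≤ u. Since c = u and r | c, r | u. j = b and b = u, so j = u. j | k, so u | k. Since p = r and x | p, x | r. Since x = k, k | r. Since u | k, u | r. Since r | u, r = u. r < t, so u < t. From w ≤ u, w < t.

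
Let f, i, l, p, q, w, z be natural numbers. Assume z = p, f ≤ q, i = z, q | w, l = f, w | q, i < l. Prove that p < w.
Since i = z and z = p, i = p. l = f and i < l, so i < f. Since i = p, p < f. Since q | w and w | q, q = w. f ≤ q, so f ≤ w. Since p < f, p < w.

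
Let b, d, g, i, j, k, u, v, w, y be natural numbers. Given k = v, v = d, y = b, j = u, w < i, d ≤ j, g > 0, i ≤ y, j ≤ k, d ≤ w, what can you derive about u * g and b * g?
u * g < b * g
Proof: Since k = v and v = d, k = d. Because j ≤ k, j ≤ d. d ≤ j, so d = j. j = u, so d = u. Since d ≤ w and w < i, d < i. i ≤ y, so d < y. y = b, so d < b. d = u, so u < b. g > 0, so u * g < b * g.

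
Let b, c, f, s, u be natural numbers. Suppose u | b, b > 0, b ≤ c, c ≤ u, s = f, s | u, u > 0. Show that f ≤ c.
u | b and b > 0, hence u ≤ b. b ≤ c, so u ≤ c. Since c ≤ u, u = c. Because s = f and s | u, f | u. Since u > 0, f ≤ u. u = c, so f ≤ c.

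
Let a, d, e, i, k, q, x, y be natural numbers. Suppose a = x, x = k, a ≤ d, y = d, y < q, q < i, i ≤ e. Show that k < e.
a = x and x = k, so a = k. a ≤ d, so k ≤ d. y = d and y < q, therefore d < q. Since q < i and i ≤ e, q < e. d < q, so d < e. Since k ≤ d, k < e.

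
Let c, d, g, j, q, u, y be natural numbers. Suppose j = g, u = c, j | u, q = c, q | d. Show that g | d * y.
u = c and j | u, hence j | c. j = g, so g | c. Because q = c and q | d, c | d. g | c, so g | d. Then g | d * y.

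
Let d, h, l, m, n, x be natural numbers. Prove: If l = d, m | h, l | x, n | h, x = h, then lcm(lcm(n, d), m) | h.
Since l = d and l | x, d | x. Since x = h, d | h. Since n | h, lcm(n, d) | h. m | h, so lcm(lcm(n, d), m) | h.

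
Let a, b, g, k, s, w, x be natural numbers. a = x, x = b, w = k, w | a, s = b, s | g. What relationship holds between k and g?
k | g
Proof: Because a = x and x = b, a = b. From w = k and w | a, k | a. a = b, so k | b. From s = b and s | g, b | g. Since k | b, k | g.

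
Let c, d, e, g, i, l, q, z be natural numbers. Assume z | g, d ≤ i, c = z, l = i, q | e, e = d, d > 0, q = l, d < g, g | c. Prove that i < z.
q = l and l = i, therefore q = i. e = d and q | e, thus q | d. q = i, so i | d. d > 0, so i ≤ d. Since d ≤ i, d = i. c = z and g | c, so g | z. Since z | g, g = z. d < g, so d < z. d = i, so i < z.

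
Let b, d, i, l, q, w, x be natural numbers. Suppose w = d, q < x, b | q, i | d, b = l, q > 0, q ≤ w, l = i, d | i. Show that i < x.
d | i and i | d, therefore d = i. w = d and q ≤ w, thus q ≤ d. Since d = i, q ≤ i. b = l and l = i, hence b = i. Since b | q, i | q. q > 0, so i ≤ q. Because q ≤ i, q = i. q < x, so i < x.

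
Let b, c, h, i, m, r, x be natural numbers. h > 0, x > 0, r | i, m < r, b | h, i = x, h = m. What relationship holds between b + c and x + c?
b + c < x + c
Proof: b | h and h > 0, hence b ≤ h. Since h = m, b ≤ m. Because i = x and r | i, r | x. x > 0, so r ≤ x. Since m < r, m < x. b ≤ m, so b < x. Then b + c < x + c.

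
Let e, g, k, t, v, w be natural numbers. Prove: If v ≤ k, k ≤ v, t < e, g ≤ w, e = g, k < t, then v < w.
Since k ≤ v and v ≤ k, k = v. From e = g and t < e, t < g. Since k < t, k < g. Since k = v, v < g. Since g ≤ w, v < w.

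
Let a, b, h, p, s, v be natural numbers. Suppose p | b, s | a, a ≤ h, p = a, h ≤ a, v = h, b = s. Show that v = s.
h ≤ a and a ≤ h, therefore h = a. v = h, so v = a. Because p = a and p | b, a | b. b = s, so a | s. Since s | a, a = s. Since v = a, v = s.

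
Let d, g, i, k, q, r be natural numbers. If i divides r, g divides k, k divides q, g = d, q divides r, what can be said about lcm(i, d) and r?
lcm(i, d) divides r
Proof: g = d and g divides k, hence d divides k. Since k divides q, d divides q. Since q divides r, d divides r. Because i divides r, lcm(i, d) divides r.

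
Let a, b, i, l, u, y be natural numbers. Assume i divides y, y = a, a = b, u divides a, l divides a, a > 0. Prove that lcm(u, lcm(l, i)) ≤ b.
Because y = a and i divides y, i divides a. Since l divides a, lcm(l, i) divides a. From u divides a, lcm(u, lcm(l, i)) divides a. a > 0, so lcm(u, lcm(l, i)) ≤ a. Since a = b, lcm(u, lcm(l, i)) ≤ b.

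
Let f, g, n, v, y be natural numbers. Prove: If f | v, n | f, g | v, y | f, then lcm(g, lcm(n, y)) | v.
Because n | f and y | f, lcm(n, y) | f. Since f | v, lcm(n, y) | v. g | v, so lcm(g, lcm(n, y)) | v.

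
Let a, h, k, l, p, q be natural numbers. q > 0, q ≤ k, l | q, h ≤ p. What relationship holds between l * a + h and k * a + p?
l * a + h ≤ k * a + p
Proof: l | q and q > 0, hence l ≤ q. Since q ≤ k, l ≤ k. Then l * a ≤ k * a. h ≤ p, so l * a + h ≤ k * a + p.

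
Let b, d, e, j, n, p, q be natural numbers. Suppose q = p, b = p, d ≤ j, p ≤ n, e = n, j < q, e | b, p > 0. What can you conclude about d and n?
d < n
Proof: From b = p and e | b, e | p. e = n, so n | p. p > 0, so n ≤ p. Since p ≤ n, p = n. q = p, so q = n. d ≤ j and j < q, hence d < q. q = n, so d < n.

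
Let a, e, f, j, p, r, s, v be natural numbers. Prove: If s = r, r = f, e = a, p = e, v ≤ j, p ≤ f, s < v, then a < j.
From p = e and p ≤ f, e ≤ f. Since e = a, a ≤ f. s = r and r = f, thus s = f. Since s < v, f < v. a ≤ f, so a < v. Since v ≤ j, a < j.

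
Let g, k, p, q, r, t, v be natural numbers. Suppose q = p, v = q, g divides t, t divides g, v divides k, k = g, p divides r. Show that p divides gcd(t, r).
g divides t and t divides g, thus g = t. v = q and q = p, hence v = p. From k = g and v divides k, v divides g. v = p, so p divides g. Since g = t, p divides t. p divides r, so p divides gcd(t, r).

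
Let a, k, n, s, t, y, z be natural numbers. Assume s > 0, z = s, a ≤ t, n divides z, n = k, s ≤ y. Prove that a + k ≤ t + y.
From z = s and n divides z, n divides s. From s > 0, n ≤ s. Since s ≤ y, n ≤ y. n = k, so k ≤ y. Since a ≤ t, a + k ≤ t + y.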